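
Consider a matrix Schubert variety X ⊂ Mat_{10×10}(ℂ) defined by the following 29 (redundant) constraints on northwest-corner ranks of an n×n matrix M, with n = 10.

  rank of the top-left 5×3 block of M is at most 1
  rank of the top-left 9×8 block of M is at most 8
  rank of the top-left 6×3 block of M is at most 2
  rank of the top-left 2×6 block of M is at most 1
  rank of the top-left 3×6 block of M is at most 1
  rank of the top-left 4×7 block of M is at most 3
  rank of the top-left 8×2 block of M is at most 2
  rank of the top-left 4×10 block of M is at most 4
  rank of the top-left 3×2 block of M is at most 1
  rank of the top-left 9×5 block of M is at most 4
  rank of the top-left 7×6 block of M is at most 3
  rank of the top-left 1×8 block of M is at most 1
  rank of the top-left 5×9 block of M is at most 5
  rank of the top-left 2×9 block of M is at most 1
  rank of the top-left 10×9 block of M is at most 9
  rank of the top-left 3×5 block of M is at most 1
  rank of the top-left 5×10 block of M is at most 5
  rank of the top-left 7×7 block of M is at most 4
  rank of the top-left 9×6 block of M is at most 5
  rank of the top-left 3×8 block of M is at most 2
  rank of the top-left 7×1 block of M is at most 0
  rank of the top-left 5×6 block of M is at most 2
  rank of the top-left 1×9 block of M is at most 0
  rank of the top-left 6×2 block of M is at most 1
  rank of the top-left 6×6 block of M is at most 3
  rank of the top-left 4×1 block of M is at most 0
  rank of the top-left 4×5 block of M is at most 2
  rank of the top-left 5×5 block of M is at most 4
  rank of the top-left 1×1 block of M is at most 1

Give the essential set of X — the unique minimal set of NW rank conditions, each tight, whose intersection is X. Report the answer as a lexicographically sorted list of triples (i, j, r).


The tightest implied rank at each (i,j), from the 29 conditions:

  i=1: 0 0 0 0 0 0 0 0 0 1
  i=2: 0 1 1 1 1 1 1 1 1 2
  i=3: 0 1 1 1 1 1 2 2 2 3
  i=4: 0 1 1 2 2 2 3 3 3 4
  i=5: 0 1 1 2 2 2 3 4 4 5
  i=6: 0 1 2 3 3 3 4 5 5 6
  i=7: 0 1 2 3 3 3 4 5 6 7
  i=8: 1 2 3 4 4 4 5 6 7 8
  i=9: 1 2 3 4 4 5 6 7 8 9
  i=10: 1 2 3 4 5 6 7 8 9 10

so w = (10, 2, 7, 4, 8, 3, 9, 1, 6, 5).

ℓ(w)=26; the 7 essential cells (i,j,r):

[(1, 9, 0), (3, 6, 1), (5, 3, 1), (5, 6, 2), (7, 1, 0), (7, 6, 3), (9, 5, 4)]


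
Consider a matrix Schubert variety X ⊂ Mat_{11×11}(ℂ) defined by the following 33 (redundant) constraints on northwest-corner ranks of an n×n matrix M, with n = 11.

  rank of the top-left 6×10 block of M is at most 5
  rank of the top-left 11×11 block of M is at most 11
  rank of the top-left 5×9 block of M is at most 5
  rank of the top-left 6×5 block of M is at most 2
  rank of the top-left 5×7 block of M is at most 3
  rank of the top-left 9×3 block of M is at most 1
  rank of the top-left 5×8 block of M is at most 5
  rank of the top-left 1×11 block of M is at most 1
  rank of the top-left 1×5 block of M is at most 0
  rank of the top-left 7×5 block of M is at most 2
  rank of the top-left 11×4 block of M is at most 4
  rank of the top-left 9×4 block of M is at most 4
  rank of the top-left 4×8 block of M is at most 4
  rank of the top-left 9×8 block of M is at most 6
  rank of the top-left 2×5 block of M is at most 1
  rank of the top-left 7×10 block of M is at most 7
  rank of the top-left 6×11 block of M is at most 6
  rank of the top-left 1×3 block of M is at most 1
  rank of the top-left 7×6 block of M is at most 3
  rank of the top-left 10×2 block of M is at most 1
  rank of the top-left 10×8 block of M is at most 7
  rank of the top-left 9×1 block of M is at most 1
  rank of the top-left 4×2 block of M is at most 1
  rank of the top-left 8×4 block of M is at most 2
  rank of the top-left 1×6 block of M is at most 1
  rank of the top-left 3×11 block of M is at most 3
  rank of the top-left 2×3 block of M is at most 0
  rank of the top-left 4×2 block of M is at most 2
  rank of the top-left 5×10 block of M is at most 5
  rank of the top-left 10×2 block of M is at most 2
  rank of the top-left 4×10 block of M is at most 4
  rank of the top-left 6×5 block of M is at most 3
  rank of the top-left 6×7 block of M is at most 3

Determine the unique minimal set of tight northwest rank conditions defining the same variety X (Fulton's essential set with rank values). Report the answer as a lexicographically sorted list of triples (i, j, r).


Recovering R(i,j) via the rank-extension bound from the 33 conditions:

  0, 0, 0, 0, 0, 1, 1, 1, 1, 1, 1
  0, 0, 0, 1, 1, 2, 2, 2, 2, 2, 2
  1, 1, 1, 2, 2, 3, 3, 3, 3, 3, 3
  1, 1, 1, 2, 2, 3, 3, 4, 4, 4, 4
  1, 1, 1, 2, 2, 3, 3, 4, 5, 5, 5
  1, 1, 1, 2, 2, 3, 3, 4, 5, 5, 6
  1, 1, 1, 2, 2, 3, 4, 5, 6, 6, 7
  1, 1, 1, 2, 3, 4, 5, 6, 7, 7, 8
  1, 1, 1, 2, 3, 4, 5, 6, 7, 8, 9
  1, 1, 2, 3, 4, 5, 6, 7, 8, 9, 10
  1, 2, 3, 4, 5, 6, 7, 8, 9, 10, 11

so w = (6, 4, 1, 8, 9, 11, 7, 5, 10, 3, 2).

Fulton essential set (7 of the 29 Rothe cells):

[(1, 5, 0), (2, 3, 0), (6, 7, 3), (6, 10, 5), (7, 5, 2), (9, 3, 1), (10, 2, 1)]


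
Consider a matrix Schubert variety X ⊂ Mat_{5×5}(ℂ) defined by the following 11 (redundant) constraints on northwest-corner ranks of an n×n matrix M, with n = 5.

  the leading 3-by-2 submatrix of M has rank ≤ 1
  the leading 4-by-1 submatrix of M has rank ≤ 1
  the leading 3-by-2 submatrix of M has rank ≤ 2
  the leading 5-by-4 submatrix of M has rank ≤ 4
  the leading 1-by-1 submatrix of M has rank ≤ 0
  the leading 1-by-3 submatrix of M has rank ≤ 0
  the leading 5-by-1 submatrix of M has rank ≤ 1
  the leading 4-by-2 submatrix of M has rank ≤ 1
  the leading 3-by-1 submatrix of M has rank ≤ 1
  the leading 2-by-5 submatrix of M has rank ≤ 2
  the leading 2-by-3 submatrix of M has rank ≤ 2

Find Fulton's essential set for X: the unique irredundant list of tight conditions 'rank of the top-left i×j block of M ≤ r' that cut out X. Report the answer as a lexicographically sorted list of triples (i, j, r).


Recovering R(i,j) via the rank-extension bound from the 11 conditions:

  R[1]: 0, 0, 0, 1, 1
  R[2]: 1, 1, 1, 2, 2
  R[3]: 1, 1, 2, 3, 3
  R[4]: 1, 1, 2, 3, 4
  R[5]: 1, 2, 3, 4, 5

giving w = (4, 1, 3, 5, 2) via Δ²R.

D(w) has 5 cells with 2 SE-corners; essential set:

[(1, 3, 0), (4, 2, 1)]


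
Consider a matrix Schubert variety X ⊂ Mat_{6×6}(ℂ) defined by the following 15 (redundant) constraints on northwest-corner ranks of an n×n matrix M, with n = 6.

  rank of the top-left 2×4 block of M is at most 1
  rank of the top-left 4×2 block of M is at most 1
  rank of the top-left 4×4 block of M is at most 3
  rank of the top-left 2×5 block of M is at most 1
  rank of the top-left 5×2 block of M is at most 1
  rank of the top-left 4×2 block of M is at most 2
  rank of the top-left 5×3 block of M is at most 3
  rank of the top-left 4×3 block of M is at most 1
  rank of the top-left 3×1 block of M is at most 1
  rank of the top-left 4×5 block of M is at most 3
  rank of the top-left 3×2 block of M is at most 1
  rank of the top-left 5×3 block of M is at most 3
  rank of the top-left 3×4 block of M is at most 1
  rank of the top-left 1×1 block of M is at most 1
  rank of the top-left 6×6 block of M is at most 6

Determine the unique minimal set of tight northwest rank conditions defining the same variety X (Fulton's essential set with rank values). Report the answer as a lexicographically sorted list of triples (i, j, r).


The tightest implied rank at each (i,j), from the 15 conditions:

  row 1: 1 1 1 1 1 1
  row 2: 1 1 1 1 1 2
  row 3: 1 1 1 1 2 3
  row 4: 1 1 1 2 3 4
  row 5: 1 1 2 3 4 5
  row 6: 1 2 3 4 5 6

hence w(1..6) = (1, 6, 5, 4, 3, 2).

|D(w)|=10, |Ess(w)|=4:

[(2, 5, 1), (3, 4, 1), (4, 3, 1), (5, 2, 1)]


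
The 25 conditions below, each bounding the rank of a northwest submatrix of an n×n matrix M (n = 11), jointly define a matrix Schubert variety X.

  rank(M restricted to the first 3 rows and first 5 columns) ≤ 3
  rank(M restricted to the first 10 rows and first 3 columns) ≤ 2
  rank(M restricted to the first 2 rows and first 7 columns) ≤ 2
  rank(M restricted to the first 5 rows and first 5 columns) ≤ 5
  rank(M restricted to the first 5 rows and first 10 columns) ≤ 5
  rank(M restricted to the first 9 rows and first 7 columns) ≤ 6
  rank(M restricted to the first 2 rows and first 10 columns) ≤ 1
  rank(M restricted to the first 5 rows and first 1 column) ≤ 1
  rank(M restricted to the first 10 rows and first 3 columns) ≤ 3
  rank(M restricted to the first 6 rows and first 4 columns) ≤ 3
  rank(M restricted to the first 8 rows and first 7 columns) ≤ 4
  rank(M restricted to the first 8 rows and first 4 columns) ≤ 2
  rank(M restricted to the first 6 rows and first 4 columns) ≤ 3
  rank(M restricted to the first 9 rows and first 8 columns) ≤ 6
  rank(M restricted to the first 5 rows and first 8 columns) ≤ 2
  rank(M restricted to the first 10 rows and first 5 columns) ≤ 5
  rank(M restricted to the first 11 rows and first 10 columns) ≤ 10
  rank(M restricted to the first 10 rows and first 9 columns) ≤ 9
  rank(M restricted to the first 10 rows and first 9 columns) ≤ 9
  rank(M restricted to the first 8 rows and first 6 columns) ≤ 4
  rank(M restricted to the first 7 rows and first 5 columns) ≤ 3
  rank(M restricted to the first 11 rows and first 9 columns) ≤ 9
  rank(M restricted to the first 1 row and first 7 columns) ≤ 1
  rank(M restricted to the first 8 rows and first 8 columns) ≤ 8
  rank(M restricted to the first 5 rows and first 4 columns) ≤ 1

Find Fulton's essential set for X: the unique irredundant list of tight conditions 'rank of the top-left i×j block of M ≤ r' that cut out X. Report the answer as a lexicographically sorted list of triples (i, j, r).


Computing R[i][j] = min implied NW-rank bound (n=11, 25 conditions):

  i=1: 1, 1, 1, 1, 1, 1, 1, 1, 1, 1, 1
  i=2: 1, 1, 1, 1, 1, 1, 1, 1, 1, 1, 2
  i=3: 1, 1, 1, 1, 2, 2, 2, 2, 2, 2, 3
  i=4: 1, 1, 1, 1, 2, 2, 2, 2, 3, 3, 4
  i=5: 1, 1, 1, 1, 2, 2, 2, 2, 3, 4, 5
  i=6: 1, 2, 2, 2, 3, 3, 3, 3, 4, 5, 6
  i=7: 1, 2, 2, 2, 3, 4, 4, 4, 5, 6, 7
  i=8: 1, 2, 2, 2, 3, 4, 4, 5, 6, 7, 8
  i=9: 1, 2, 2, 3, 4, 5, 5, 6, 7, 8, 9
  i=10: 1, 2, 2, 3, 4, 5, 6, 7, 8, 9, 10
  i=11: 1, 2, 3, 4, 5, 6, 7, 8, 9, 10, 11

the unique w with this rank table is (1, 11, 5, 9, 10, 2, 6, 8, 4, 7, 3).

Fulton essential set (6 of the 31 Rothe cells):

[(2, 10, 1), (5, 4, 1), (5, 8, 2), (8, 4, 2), (8, 7, 4), (10, 3, 2)]


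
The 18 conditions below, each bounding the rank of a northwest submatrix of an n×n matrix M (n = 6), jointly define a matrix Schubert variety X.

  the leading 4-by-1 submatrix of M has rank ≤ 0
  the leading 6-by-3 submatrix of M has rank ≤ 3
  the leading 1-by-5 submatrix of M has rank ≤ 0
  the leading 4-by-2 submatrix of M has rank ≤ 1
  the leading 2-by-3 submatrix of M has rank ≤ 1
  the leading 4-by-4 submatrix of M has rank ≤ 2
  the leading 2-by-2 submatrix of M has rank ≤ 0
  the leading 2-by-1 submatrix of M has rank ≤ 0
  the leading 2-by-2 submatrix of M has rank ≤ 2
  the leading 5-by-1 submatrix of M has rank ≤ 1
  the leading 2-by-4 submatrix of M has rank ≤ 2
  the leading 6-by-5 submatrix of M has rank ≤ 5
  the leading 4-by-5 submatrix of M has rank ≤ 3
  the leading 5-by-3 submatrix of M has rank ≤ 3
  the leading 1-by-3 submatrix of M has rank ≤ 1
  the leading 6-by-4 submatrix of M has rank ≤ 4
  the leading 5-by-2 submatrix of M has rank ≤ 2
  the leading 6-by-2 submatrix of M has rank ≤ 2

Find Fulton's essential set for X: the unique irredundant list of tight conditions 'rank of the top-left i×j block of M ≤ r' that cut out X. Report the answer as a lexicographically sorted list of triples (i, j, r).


Propagating the 18 rank bounds to every northwest block:

  i=1: 0, 0, 0, 0, 0, 1
  i=2: 0, 0, 1, 1, 1, 2
  i=3: 0, 1, 2, 2, 2, 3
  i=4: 0, 1, 2, 2, 3, 4
  i=5: 1, 2, 3, 3, 4, 5
  i=6: 1, 2, 3, 4, 5, 6

hence w(1..6) = (6, 3, 2, 5, 1, 4).

ℓ(w)=10; the 4 essential cells (i,j,r):

[(1, 5, 0), (2, 2, 0), (4, 1, 0), (4, 4, 2)]


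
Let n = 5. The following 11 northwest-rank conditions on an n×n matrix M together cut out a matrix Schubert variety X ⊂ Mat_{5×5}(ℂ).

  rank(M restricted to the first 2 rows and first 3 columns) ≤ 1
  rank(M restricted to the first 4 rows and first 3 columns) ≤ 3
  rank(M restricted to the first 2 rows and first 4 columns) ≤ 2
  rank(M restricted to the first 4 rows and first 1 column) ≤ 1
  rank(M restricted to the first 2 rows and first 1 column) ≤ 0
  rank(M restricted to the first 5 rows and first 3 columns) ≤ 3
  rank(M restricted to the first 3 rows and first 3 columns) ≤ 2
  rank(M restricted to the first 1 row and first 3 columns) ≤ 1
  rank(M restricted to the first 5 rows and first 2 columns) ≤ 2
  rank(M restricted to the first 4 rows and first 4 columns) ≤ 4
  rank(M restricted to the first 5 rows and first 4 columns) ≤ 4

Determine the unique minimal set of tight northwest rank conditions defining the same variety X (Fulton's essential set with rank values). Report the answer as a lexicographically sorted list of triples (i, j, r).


Reconstructing r_w from the 11 given conditions:

  0  1  1  1  1
  0  1  1  2  2
  1  2  2  3  3
  1  2  3  4  4
  1  2  3  4  5

reading off 1-entries of Δ²R: w = (2, 4, 1, 3, 5).

D(w) has 3 cells with 2 SE-corners; essential set:

[(2, 1, 0), (2, 3, 1)]


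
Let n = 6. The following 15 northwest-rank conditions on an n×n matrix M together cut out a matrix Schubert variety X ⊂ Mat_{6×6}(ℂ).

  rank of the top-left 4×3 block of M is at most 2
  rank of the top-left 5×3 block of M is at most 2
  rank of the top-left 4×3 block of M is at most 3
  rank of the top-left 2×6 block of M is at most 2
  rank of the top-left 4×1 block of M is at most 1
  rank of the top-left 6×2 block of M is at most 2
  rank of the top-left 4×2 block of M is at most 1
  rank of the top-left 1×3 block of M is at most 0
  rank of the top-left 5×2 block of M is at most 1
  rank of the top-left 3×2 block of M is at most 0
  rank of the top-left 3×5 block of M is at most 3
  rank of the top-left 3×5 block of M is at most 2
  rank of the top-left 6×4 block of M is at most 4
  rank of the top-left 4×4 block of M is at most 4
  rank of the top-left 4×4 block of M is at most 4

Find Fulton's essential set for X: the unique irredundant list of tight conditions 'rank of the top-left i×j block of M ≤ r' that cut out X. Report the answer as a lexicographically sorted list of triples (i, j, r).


Computing R[i][j] = min implied NW-rank bound (n=6, 15 conditions):

  R[1]: 0, 0, 0, 1, 1, 1
  R[2]: 0, 0, 1, 2, 2, 2
  R[3]: 0, 0, 1, 2, 2, 3
  R[4]: 1, 1, 2, 3, 3, 4
  R[5]: 1, 1, 2, 3, 4, 5
  R[6]: 1, 2, 3, 4, 5, 6

the unique w with this rank table is (4, 3, 6, 1, 5, 2).

|D(w)|=9, |Ess(w)|=4:

[(1, 3, 0), (3, 2, 0), (3, 5, 2), (5, 2, 1)]


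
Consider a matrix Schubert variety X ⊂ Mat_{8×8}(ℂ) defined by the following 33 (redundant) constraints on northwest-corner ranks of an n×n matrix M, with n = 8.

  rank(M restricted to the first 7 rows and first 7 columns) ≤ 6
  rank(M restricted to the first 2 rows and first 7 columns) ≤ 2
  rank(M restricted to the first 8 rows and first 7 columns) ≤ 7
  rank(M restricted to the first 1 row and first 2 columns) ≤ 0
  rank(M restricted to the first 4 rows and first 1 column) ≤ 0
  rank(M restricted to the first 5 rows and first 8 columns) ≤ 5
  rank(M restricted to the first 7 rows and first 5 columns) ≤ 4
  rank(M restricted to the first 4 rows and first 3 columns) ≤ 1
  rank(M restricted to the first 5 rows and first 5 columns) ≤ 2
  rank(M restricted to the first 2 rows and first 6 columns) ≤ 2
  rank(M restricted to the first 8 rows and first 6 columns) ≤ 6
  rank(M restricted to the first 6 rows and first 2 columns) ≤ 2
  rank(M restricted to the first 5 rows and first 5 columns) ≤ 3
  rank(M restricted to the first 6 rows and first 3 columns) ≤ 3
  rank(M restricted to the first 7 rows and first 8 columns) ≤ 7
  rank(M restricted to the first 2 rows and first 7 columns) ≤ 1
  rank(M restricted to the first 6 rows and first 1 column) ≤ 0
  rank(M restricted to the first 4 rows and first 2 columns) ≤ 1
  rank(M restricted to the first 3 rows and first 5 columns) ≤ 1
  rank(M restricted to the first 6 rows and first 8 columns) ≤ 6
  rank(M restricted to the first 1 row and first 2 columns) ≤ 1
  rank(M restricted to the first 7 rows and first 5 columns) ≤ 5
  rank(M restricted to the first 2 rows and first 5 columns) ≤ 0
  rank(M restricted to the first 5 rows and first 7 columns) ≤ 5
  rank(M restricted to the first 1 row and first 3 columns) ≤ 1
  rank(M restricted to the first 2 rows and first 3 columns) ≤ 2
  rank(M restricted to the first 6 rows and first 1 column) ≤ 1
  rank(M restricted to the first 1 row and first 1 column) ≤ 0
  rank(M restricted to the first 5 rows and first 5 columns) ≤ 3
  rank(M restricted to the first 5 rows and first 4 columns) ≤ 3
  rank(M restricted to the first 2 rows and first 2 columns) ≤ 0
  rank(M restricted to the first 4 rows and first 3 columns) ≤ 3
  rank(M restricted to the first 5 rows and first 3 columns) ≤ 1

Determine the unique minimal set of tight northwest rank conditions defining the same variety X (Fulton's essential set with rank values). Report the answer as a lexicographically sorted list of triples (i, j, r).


Rank table r_w(8×8) implied by the 33 constraints:

  i=1: 0  0  0  0  0  1  1  1
  i=2: 0  0  0  0  0  1  1  2
  i=3: 0  1  1  1  1  2  2  3
  i=4: 0  1  1  2  2  3  3  4
  i=5: 0  1  1  2  2  3  4  5
  i=6: 0  1  2  3  3  4  5  6
  i=7: 1  2  3  4  4  5  6  7
  i=8: 1  2  3  4  5  6  7  8

the unique w with this rank table is (6, 8, 2, 4, 7, 3, 1, 5).

5 SE-corners of the 18-cell Rothe diagram give Ess(w):

[(2, 5, 0), (2, 7, 1), (5, 3, 1), (5, 5, 2), (6, 1, 0)]


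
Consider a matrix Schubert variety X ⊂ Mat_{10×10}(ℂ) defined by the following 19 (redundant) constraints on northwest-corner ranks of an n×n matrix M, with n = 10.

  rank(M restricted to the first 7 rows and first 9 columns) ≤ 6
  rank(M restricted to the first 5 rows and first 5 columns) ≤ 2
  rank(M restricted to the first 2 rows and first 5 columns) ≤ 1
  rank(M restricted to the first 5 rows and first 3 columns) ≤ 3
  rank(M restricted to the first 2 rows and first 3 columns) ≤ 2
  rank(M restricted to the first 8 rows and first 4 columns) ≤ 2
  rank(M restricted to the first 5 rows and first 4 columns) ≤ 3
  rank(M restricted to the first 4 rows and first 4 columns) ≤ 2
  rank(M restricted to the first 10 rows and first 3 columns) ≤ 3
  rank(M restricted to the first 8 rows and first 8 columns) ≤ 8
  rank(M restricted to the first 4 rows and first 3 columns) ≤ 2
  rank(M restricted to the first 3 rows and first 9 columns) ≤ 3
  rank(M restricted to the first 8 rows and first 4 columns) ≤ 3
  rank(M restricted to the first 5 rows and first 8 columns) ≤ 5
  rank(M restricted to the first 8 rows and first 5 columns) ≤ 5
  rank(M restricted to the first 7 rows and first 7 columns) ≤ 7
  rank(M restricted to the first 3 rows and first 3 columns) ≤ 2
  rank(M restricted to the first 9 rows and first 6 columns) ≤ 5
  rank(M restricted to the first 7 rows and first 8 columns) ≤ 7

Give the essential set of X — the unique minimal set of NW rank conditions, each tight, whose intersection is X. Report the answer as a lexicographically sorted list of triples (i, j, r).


Computing R[i][j] = min implied NW-rank bound (n=10, 19 conditions):

  i=1: 1  1  1  1  1  1  1  1  1  1
  i=2: 1  1  1  1  1  2  2  2  2  2
  i=3: 1  2  2  2  2  3  3  3  3  3
  i=4: 1  2  2  2  2  3  4  4  4  4
  i=5: 1  2  2  2  2  3  4  5  5  5
  i=6: 1  2  2  2  3  4  5  6  6  6
  i=7: 1  2  2  2  3  4  5  6  6  7
  i=8: 1  2  2  2  3  4  5  6  7  8
  i=9: 1  2  3  3  4  5  6  7  8  9
  i=10: 1  2  3  4  5  6  7  8  9  10

the unique w with this rank table is (1, 6, 2, 7, 8, 5, 10, 9, 3, 4).

ℓ(w)=17; the 4 essential cells (i,j,r):

[(2, 5, 1), (5, 5, 2), (7, 9, 6), (8, 4, 2)]


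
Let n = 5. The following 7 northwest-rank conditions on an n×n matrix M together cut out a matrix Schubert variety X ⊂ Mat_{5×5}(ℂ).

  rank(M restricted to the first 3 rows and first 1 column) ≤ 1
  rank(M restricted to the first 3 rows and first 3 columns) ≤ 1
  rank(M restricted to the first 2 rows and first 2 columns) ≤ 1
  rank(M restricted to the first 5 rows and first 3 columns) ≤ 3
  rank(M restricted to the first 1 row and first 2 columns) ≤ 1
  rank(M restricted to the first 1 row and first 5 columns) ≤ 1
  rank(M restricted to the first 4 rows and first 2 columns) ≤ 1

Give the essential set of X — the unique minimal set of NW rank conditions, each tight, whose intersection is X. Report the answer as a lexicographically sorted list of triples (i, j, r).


The tightest implied rank at each (i,j), from the 7 conditions:

  R[1]: 1, 1, 1, 1, 1
  R[2]: 1, 1, 1, 2, 2
  R[3]: 1, 1, 1, 2, 3
  R[4]: 1, 1, 2, 3, 4
  R[5]: 1, 2, 3, 4, 5

hence w(1..5) = (1, 4, 5, 3, 2).

Fulton essential set (2 of the 5 Rothe cells):

[(3, 3, 1), (4, 2, 1)]


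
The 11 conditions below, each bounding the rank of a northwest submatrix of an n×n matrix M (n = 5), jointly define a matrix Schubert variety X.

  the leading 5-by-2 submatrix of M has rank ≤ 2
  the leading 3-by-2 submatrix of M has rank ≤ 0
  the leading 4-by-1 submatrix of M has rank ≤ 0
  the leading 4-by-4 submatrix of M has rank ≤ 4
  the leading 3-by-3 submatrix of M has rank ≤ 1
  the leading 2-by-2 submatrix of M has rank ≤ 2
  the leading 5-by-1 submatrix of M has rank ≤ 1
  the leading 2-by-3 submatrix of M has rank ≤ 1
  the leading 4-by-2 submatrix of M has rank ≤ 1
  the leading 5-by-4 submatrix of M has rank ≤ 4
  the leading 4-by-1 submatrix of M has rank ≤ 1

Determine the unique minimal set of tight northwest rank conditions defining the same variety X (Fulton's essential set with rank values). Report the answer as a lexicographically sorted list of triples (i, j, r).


Propagating the 11 rank bounds to every northwest block:

  row 1: 0, 0, 1, 1, 1
  row 2: 0, 0, 1, 2, 2
  row 3: 0, 0, 1, 2, 3
  row 4: 0, 1, 2, 3, 4
  row 5: 1, 2, 3, 4, 5

hence w(1..5) = (3, 4, 5, 2, 1).

2 SE-corners of the 7-cell Rothe diagram give Ess(w):

[(3, 2, 0), (4, 1, 0)]


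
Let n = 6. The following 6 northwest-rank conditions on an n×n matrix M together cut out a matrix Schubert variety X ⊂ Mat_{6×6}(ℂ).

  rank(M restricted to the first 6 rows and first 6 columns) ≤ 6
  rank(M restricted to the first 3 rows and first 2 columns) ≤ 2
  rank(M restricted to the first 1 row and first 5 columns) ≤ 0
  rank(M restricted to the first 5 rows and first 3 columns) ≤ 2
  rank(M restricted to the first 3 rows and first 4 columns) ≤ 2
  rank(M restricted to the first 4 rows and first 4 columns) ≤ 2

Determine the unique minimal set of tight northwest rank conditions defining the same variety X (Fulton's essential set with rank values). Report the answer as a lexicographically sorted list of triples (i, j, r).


Rank table r_w(6×6) implied by the 6 constraints:

  row 1: 0 | 0 | 0 | 0 | 0 | 1
  row 2: 1 | 1 | 1 | 1 | 1 | 2
  row 3: 1 | 2 | 2 | 2 | 2 | 3
  row 4: 1 | 2 | 2 | 2 | 3 | 4
  row 5: 1 | 2 | 2 | 3 | 4 | 5
  row 6: 1 | 2 | 3 | 4 | 5 | 6

hence w(1..6) = (6, 1, 2, 5, 4, 3).

3 SE-corners of the 8-cell Rothe diagram give Ess(w):

[(1, 5, 0), (4, 4, 2), (5, 3, 2)]


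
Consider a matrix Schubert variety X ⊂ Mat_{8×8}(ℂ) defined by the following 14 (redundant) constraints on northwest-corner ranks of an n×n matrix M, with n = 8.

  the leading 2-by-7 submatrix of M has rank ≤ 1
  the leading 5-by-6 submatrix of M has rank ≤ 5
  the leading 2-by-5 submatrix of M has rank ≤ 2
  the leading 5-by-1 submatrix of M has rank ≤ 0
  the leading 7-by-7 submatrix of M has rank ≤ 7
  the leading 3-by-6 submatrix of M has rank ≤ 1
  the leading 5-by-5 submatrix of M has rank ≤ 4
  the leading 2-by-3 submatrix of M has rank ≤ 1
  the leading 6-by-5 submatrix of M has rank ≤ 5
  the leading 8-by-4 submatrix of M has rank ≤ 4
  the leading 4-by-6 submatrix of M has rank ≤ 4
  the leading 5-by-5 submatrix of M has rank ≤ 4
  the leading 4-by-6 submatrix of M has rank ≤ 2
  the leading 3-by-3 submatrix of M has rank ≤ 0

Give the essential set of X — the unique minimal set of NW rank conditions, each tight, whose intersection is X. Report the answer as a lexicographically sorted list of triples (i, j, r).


The tightest implied rank at each (i,j), from the 14 conditions:

  R[1]: 0 0 0 1 1 1 1 1
  R[2]: 0 0 0 1 1 1 1 2
  R[3]: 0 0 0 1 1 1 2 3
  R[4]: 0 1 1 2 2 2 3 4
  R[5]: 0 1 2 3 3 3 4 5
  R[6]: 1 2 3 4 4 4 5 6
  R[7]: 1 2 3 4 5 5 6 7
  R[8]: 1 2 3 4 5 6 7 8

second differences of R give the permutation w = (4, 8, 7, 2, 3, 1, 5, 6).

Fulton essential set (4 of the 16 Rothe cells):

[(2, 7, 1), (3, 3, 0), (3, 6, 1), (5, 1, 0)]


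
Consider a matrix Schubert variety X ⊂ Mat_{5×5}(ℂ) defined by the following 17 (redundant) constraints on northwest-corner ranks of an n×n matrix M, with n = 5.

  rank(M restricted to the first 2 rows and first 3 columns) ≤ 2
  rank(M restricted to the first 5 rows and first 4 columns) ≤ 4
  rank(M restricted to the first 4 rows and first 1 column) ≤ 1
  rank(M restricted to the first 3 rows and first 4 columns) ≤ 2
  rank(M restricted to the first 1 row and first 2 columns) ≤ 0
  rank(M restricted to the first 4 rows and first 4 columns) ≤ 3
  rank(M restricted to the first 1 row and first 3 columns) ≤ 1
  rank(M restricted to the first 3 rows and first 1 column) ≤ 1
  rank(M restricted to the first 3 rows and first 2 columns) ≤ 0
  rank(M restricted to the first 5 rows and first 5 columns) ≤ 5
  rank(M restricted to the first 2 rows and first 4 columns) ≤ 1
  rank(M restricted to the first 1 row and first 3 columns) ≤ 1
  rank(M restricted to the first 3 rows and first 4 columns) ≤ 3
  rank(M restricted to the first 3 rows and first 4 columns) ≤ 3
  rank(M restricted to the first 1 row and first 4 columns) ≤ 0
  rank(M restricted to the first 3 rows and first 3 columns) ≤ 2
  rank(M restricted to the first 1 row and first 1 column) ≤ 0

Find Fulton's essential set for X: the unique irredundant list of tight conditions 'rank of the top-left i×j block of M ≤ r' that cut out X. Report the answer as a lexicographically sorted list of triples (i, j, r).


The tightest implied rank at each (i,j), from the 17 conditions:

  0  0  0  0  1
  0  0  1  1  2
  0  0  1  2  3
  1  1  2  3  4
  1  2  3  4  5

the unique w with this rank table is (5, 3, 4, 1, 2).

Rothe diagram D(w) (8 cells), 2 SE-corners (essential conditions):

[(1, 4, 0), (3, 2, 0)]


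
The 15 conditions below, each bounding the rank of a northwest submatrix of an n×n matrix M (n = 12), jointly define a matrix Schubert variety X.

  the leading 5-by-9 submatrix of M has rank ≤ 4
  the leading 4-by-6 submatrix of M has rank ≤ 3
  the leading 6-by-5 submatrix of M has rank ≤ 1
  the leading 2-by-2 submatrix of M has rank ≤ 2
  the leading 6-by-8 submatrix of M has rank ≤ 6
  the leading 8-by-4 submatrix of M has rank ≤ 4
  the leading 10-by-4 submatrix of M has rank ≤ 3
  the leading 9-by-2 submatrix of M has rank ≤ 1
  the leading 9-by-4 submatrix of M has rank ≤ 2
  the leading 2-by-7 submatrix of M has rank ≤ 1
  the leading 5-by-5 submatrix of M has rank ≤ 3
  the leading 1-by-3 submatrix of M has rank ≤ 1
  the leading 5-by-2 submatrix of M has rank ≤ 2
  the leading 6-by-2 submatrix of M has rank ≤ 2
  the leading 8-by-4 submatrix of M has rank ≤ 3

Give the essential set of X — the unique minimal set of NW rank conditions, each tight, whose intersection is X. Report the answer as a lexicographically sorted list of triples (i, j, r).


Computing R[i][j] = min implied NW-rank bound (n=12, 15 conditions):

  R[1]: 1 | 1 | 1 | 1 | 1 | 1 | 1 | 1 | 1 | 1 | 1 | 1
  R[2]: 1 | 1 | 1 | 1 | 1 | 1 | 1 | 2 | 2 | 2 | 2 | 2
  R[3]: 1 | 1 | 1 | 1 | 1 | 2 | 2 | 3 | 3 | 3 | 3 | 3
  R[4]: 1 | 1 | 1 | 1 | 1 | 2 | 3 | 4 | 4 | 4 | 4 | 4
  R[5]: 1 | 1 | 1 | 1 | 1 | 2 | 3 | 4 | 4 | 5 | 5 | 5
  R[6]: 1 | 1 | 1 | 1 | 1 | 2 | 3 | 4 | 5 | 6 | 6 | 6
  R[7]: 1 | 1 | 2 | 2 | 2 | 3 | 4 | 5 | 6 | 7 | 7 | 7
  R[8]: 1 | 1 | 2 | 2 | 3 | 4 | 5 | 6 | 7 | 8 | 8 | 8
  R[9]: 1 | 1 | 2 | 2 | 3 | 4 | 5 | 6 | 7 | 8 | 9 | 9
  R[10]: 1 | 2 | 3 | 3 | 4 | 5 | 6 | 7 | 8 | 9 | 10 | 10
  R[11]: 1 | 2 | 3 | 4 | 5 | 6 | 7 | 8 | 9 | 10 | 11 | 11
  R[12]: 1 | 2 | 3 | 4 | 5 | 6 | 7 | 8 | 9 | 10 | 11 | 12

the unique w with this rank table is (1, 8, 6, 7, 10, 9, 3, 5, 11, 2, 4, 12).

ℓ(w)=28; the 5 essential cells (i,j,r):

[(2, 7, 1), (5, 9, 4), (6, 5, 1), (9, 2, 1), (9, 4, 2)]


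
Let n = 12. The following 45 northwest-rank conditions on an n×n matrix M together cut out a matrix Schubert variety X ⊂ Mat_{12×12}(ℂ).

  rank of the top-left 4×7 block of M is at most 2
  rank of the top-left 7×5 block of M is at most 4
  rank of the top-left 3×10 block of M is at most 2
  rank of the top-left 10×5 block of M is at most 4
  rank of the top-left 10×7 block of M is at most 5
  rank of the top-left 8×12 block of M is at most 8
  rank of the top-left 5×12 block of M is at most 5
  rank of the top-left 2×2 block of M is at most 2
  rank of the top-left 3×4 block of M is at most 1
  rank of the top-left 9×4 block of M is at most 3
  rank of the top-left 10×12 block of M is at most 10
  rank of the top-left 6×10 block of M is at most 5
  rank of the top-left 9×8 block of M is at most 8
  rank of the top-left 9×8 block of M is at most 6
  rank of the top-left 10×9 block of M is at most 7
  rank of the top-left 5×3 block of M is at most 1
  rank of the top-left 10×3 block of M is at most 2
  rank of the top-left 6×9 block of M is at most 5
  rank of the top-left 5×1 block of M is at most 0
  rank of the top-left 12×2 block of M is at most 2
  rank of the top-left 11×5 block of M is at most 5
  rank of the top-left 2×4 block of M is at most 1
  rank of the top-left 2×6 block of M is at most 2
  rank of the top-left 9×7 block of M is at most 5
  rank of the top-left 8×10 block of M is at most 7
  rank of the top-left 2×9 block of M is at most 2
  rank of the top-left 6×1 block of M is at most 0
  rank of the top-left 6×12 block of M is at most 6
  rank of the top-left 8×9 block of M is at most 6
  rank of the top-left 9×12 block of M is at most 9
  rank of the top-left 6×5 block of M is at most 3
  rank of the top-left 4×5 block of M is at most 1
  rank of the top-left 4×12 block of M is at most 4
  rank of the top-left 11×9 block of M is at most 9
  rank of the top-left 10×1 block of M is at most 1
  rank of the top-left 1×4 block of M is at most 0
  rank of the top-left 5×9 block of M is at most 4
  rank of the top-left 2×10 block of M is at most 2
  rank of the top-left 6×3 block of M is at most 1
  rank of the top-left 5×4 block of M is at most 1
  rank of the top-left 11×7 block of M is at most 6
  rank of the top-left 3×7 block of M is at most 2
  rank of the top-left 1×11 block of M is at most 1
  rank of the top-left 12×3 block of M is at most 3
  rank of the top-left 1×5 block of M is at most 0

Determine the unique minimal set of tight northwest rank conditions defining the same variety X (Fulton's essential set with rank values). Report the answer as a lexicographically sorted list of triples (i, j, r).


The tightest implied rank at each (i,j), from the 45 conditions:

  0, 0, 0, 0, 0, 1, 1, 1, 1, 1, 1, 1
  0, 1, 1, 1, 1, 2, 2, 2, 2, 2, 2, 2
  0, 1, 1, 1, 1, 2, 2, 2, 2, 2, 3, 3
  0, 1, 1, 1, 1, 2, 2, 3, 3, 3, 4, 4
  0, 1, 1, 1, 2, 3, 3, 4, 4, 4, 5, 5
  0, 1, 1, 2, 3, 4, 4, 5, 5, 5, 6, 6
  1, 2, 2, 3, 4, 5, 5, 6, 6, 6, 7, 7
  1, 2, 2, 3, 4, 5, 5, 6, 6, 7, 8, 8
  1, 2, 2, 3, 4, 5, 5, 6, 7, 8, 9, 9
  1, 2, 2, 3, 4, 5, 5, 6, 7, 8, 9, 10
  1, 2, 3, 4, 5, 6, 6, 7, 8, 9, 10, 11
  1, 2, 3, 4, 5, 6, 7, 8, 9, 10, 11, 12

reading off 1-entries of Δ²R: w = (6, 2, 11, 8, 5, 4, 1, 10, 9, 12, 3, 7).

|D(w)|=31, |Ess(w)|=10:

[(1, 5, 0), (3, 10, 2), (4, 5, 1), (4, 7, 2), (5, 4, 1), (6, 1, 0), (6, 3, 1), (8, 9, 6), (10, 3, 2), (10, 7, 5)]


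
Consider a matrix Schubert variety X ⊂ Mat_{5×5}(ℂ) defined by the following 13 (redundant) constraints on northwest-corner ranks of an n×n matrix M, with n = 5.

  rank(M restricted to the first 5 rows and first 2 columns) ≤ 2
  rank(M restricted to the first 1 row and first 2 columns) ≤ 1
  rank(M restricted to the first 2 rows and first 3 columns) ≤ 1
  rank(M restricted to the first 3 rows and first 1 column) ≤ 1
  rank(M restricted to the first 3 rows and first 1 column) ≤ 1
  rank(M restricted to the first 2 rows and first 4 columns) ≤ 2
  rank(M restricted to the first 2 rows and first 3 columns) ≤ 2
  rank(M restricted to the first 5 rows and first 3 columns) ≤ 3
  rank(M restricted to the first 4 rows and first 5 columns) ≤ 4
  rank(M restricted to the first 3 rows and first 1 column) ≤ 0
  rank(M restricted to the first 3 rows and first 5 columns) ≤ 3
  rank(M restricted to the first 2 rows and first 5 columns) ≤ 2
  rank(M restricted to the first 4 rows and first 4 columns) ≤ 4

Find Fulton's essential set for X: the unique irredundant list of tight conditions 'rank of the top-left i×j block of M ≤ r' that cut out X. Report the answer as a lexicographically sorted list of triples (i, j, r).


Propagating the 13 rank bounds to every northwest block:

  R[1]: 0 | 1 | 1 | 1 | 1
  R[2]: 0 | 1 | 1 | 2 | 2
  R[3]: 0 | 1 | 2 | 3 | 3
  R[4]: 1 | 2 | 3 | 4 | 4
  R[5]: 1 | 2 | 3 | 4 | 5

second differences of R give the permutation w = (2, 4, 3, 1, 5).

Rothe diagram D(w) (4 cells), 2 SE-corners (essential conditions):

[(2, 3, 1), (3, 1, 0)]


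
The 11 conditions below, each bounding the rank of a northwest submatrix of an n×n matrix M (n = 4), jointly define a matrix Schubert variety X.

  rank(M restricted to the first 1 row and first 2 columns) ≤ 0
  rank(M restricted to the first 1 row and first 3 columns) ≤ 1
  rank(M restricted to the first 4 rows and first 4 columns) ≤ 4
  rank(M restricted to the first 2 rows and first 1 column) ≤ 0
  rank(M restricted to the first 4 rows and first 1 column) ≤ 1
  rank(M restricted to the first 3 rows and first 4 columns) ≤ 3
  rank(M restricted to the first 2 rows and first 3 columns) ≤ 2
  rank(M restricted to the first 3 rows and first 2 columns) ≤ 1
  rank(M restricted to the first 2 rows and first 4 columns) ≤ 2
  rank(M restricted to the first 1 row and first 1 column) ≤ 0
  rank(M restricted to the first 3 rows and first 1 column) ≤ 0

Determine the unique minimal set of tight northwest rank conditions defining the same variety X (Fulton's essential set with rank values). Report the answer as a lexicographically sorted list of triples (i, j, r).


Propagating the 11 rank bounds to every northwest block:

  0 | 0 | 1 | 1
  0 | 1 | 2 | 2
  0 | 1 | 2 | 3
  1 | 2 | 3 | 4

so w = (3, 2, 4, 1).

D(w) has 4 cells with 2 SE-corners; essential set:

[(1, 2, 0), (3, 1, 0)]


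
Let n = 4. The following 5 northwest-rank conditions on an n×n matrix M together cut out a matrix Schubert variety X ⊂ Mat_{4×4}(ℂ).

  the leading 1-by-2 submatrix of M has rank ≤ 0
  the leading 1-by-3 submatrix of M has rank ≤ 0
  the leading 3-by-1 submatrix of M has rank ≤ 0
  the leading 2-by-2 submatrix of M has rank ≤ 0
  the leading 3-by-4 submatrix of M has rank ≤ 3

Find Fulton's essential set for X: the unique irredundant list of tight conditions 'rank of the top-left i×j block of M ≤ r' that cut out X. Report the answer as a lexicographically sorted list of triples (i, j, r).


Propagating the 5 rank bounds to every northwest block:

  R[1]: 0 | 0 | 0 | 1
  R[2]: 0 | 0 | 1 | 2
  R[3]: 0 | 1 | 2 | 3
  R[4]: 1 | 2 | 3 | 4

so w = (4, 3, 2, 1).

Fulton essential set (3 of the 6 Rothe cells):

[(1, 3, 0), (2, 2, 0), (3, 1, 0)]


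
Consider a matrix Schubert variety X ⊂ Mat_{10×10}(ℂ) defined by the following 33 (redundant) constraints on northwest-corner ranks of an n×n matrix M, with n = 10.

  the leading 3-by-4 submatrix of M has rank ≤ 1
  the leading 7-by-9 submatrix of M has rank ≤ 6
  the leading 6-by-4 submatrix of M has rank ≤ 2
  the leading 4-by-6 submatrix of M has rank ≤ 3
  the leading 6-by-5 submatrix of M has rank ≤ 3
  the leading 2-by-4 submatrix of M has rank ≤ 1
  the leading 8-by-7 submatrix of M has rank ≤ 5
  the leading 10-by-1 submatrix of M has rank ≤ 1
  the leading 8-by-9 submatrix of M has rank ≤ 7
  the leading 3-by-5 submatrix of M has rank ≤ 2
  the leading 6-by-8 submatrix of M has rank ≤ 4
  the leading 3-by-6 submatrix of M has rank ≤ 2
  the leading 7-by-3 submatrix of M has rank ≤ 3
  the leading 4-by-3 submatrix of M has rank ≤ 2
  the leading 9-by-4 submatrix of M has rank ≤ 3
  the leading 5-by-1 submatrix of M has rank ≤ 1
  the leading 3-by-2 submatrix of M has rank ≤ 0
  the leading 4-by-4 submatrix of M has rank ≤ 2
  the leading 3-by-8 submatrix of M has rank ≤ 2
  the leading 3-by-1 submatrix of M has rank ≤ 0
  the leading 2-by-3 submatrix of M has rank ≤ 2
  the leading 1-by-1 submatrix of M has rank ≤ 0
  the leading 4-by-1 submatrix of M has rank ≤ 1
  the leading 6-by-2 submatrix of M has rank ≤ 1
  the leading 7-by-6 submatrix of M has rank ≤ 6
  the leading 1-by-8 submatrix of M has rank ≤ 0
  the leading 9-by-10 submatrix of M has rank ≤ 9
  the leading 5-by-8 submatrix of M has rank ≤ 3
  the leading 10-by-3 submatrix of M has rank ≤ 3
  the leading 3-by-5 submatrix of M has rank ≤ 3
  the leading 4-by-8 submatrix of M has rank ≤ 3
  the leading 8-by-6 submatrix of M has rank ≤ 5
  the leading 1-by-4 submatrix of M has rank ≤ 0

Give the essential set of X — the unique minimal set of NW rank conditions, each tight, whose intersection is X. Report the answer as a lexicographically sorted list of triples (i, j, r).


Rank table r_w(10×10) implied by the 33 constraints:

  row 1: 0, 0, 0, 0, 0, 0, 0, 0, 1, 1
  row 2: 0, 0, 1, 1, 1, 1, 1, 1, 2, 2
  row 3: 0, 0, 1, 1, 2, 2, 2, 2, 3, 3
  row 4: 1, 1, 2, 2, 3, 3, 3, 3, 4, 4
  row 5: 1, 1, 2, 2, 3, 3, 3, 3, 4, 5
  row 6: 1, 1, 2, 2, 3, 4, 4, 4, 5, 6
  row 7: 1, 2, 3, 3, 4, 5, 5, 5, 6, 7
  row 8: 1, 2, 3, 3, 4, 5, 5, 6, 7, 8
  row 9: 1, 2, 3, 3, 4, 5, 6, 7, 8, 9
  row 10: 1, 2, 3, 4, 5, 6, 7, 8, 9, 10

second differences of R give the permutation w = (9, 3, 5, 1, 10, 6, 2, 8, 7, 4).

|D(w)|=23, |Ess(w)|=8:

[(1, 8, 0), (3, 2, 0), (3, 4, 1), (5, 8, 3), (6, 2, 1), (6, 4, 2), (8, 7, 5), (9, 4, 3)]


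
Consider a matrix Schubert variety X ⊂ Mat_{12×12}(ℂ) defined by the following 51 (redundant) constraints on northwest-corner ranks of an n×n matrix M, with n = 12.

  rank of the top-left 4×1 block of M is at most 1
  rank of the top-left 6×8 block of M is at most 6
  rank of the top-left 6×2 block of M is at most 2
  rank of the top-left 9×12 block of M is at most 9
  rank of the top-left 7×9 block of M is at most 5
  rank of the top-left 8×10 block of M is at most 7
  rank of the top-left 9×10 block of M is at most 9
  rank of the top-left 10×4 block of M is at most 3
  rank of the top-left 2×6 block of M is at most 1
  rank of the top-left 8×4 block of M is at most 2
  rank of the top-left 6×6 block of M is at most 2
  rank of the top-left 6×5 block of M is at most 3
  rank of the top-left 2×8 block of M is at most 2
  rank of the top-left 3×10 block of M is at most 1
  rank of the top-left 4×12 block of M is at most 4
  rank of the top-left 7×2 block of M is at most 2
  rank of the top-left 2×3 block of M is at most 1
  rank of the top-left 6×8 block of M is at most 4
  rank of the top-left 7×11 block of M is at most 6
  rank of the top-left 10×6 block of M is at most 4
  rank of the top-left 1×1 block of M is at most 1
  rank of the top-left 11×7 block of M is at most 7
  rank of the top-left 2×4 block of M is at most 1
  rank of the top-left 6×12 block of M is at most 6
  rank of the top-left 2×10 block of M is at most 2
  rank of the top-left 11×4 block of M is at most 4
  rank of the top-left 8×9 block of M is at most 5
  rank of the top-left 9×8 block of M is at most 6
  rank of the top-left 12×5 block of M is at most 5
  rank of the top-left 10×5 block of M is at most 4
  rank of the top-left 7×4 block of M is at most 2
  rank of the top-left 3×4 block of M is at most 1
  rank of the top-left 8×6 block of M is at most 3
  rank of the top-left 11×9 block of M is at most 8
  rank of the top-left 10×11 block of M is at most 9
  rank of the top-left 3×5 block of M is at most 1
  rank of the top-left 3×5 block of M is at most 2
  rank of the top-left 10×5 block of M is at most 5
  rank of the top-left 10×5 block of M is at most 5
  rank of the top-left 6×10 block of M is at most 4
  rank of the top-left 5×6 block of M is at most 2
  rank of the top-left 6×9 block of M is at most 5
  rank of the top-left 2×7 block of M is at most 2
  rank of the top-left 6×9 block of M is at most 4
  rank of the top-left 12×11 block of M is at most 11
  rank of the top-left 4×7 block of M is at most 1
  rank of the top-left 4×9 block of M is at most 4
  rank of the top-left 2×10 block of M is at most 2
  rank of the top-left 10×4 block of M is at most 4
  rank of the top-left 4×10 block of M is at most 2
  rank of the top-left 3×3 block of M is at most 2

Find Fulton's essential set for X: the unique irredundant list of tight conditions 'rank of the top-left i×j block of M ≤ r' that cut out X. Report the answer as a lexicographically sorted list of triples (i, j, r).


The tightest implied rank at each (i,j), from the 51 conditions:

  i=1: 1 | 1 | 1 | 1 | 1 | 1 | 1 | 1 | 1 | 1 | 1 | 1
  i=2: 1 | 1 | 1 | 1 | 1 | 1 | 1 | 1 | 1 | 1 | 2 | 2
  i=3: 1 | 1 | 1 | 1 | 1 | 1 | 1 | 1 | 1 | 1 | 2 | 3
  i=4: 1 | 1 | 1 | 1 | 1 | 1 | 1 | 2 | 2 | 2 | 3 | 4
  i=5: 1 | 2 | 2 | 2 | 2 | 2 | 2 | 3 | 3 | 3 | 4 | 5
  i=6: 1 | 2 | 2 | 2 | 2 | 2 | 3 | 4 | 4 | 4 | 5 | 6
  i=7: 1 | 2 | 2 | 2 | 3 | 3 | 4 | 5 | 5 | 5 | 6 | 7
  i=8: 1 | 2 | 2 | 2 | 3 | 3 | 4 | 5 | 5 | 6 | 7 | 8
  i=9: 1 | 2 | 3 | 3 | 4 | 4 | 5 | 6 | 6 | 7 | 8 | 9
  i=10: 1 | 2 | 3 | 3 | 4 | 4 | 5 | 6 | 7 | 8 | 9 | 10
  i=11: 1 | 2 | 3 | 4 | 5 | 5 | 6 | 7 | 8 | 9 | 10 | 11
  i=12: 1 | 2 | 3 | 4 | 5 | 6 | 7 | 8 | 9 | 10 | 11 | 12

so w = (1, 11, 12, 8, 2, 7, 5, 10, 3, 9, 4, 6).

D(w) has 36 cells with 8 SE-corners; essential set:

[(3, 10, 1), (4, 7, 1), (6, 6, 2), (8, 4, 2), (8, 6, 3), (8, 9, 5), (10, 4, 3), (10, 6, 4)]
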